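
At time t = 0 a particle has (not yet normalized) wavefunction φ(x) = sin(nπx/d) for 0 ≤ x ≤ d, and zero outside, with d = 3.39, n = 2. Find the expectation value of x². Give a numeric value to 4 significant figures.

⟨x²⟩ = ∫ x²·|φ|² dx / ∫|φ|² dx (integrals over the domain).
With sin²θ = (1 − cos2θ)/2 on 0 ≤ x ≤ d: ∫sin²(nπx/d) dx = d/2, ∫x·sin²(nπx/d) dx = d²/4, ∫x²·sin²(nπx/d) dx = d³·(1/6 − 1/(4n²π²)); higher powers xᵏ the same way, integrating xᵏ·cos(2nπx/d) by parts.
State is unnormalized: ∫|φ|² dx = 1.6950, and ∫φ*·x²·φ dx = 6.2463, so ⟨x²⟩ = 6.2463 / 1.6950.
⟨x²⟩ = 3.6852.

3.685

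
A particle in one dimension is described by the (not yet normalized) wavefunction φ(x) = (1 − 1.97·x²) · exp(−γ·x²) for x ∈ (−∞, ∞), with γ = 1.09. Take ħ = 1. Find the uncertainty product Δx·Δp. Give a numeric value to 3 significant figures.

1.50

Δx = √(⟨x²⟩−⟨x⟩²), Δp = √(⟨p²⟩−⟨p⟩²).
Expand each integrand as polynomial × e^(−2γx²) and use ∫x^(2j)·e^(−2γx²) dx = (2j−1)!!/(4γ)^j · √(π/(2γ)), odd powers → 0; here √(π/(2γ)) = 1.2005. Differentiate with the product rule, d/dx e^(−γx²) = −2γx·e^(−γx²).
Normalization: ∫|φ|² dx = 0.85088.
⟨x⟩ = 0.0000, ⟨x²⟩ = 0.43727 ⇒ Δx = 0.66126.
⟨p⟩ = 0.0000, ⟨p²⟩ = 5.1252 ⇒ Δp = 2.2639.
Δx·Δp = 1.4970.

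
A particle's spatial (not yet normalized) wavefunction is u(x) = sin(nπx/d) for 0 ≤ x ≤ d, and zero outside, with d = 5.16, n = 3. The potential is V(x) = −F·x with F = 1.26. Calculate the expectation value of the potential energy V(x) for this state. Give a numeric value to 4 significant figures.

-3.251

⟨V⟩ = ∫ V(x)·|u|² dx / ∫|u|² dx.
With sin²θ = (1 − cos2θ)/2 on 0 ≤ x ≤ d: ∫sin²(nπx/d) dx = d/2, ∫x·sin²(nπx/d) dx = d²/4, ∫x²·sin²(nπx/d) dx = d³·(1/6 − 1/(4n²π²)); higher powers xᵏ the same way, integrating xᵏ·cos(2nπx/d) by parts.
State is unnormalized: ∫|u|² dx = 2.5800, and ∫u*·V(x)·u dx = -8.3871, so ⟨V⟩ = -8.3871 / 2.5800.
⟨V⟩ = -3.2508.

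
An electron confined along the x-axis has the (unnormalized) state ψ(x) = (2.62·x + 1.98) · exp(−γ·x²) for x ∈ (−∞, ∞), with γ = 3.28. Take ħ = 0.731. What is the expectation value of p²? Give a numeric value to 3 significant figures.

2.17

p² ψ = −ħ² d²ψ/dx²; ⟨p²⟩ = −ħ² ∫ ψ*·ψ'' dx / ∫|ψ|² dx.
Expand each integrand as polynomial × e^(−2γx²) and use ∫x^(2j)·e^(−2γx²) dx = (2j−1)!!/(4γ)^j · √(π/(2γ)), odd powers → 0; here √(π/(2γ)) = 0.69203. Differentiate with the product rule, d/dx e^(−γx²) = −2γx·e^(−γx²).
State is unnormalized: ∫|ψ|² dx = 3.0751, and ∫ψ*·(−ħ² ψ'') dx = 6.6589, so ⟨p²⟩ = 6.6589 / 3.0751.
⟨p²⟩ = 2.1654.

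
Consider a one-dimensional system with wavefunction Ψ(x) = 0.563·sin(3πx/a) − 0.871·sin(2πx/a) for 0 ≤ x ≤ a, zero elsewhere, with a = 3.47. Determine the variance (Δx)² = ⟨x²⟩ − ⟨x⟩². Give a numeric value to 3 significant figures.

Compute ⟨x⟩ and ⟨x²⟩ separately, then (Δx)² = ⟨x²⟩ − ⟨x⟩².
On 0 ≤ x ≤ a (j ≠ l): ∫sin²(jπx/a) dx = a/2, ∫sin(jπx/a)·sin(lπx/a) dx = 0; diagonal moments ∫x·sin²(jπx/a) dx = a²/4, ∫x²·sin²(jπx/a) dx = a³·(1/6 − 1/(4j²π²)); cross terms ∫x·sin(jπx/a)·sin(lπx/a) dx = 0 for j + l even and −4jla²/(π²(j² − l²)²) for j + l odd, ∫x²·sin(jπx/a)·sin(lπx/a) dx = (−1)^(j+l)·4jla³/(π²(j² − l²)²); higher powers the same way via product-to-sum and parts.
Normalization: ∫|Ψ|² dx = 1.8662.
⟨x⟩ = 2.3505 and ⟨x²⟩ = 6.0219.
(Δx)² = 6.0219 − (2.3505)² = 0.49703.

0.497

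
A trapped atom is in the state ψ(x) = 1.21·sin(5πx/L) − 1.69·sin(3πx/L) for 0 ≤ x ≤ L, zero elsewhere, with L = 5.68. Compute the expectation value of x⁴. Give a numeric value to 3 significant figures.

⟨x⁴⟩ = ∫ x⁴·|ψ|² dx / ∫|ψ|² dx (integrals over the domain).
On 0 ≤ x ≤ L (j ≠ l): ∫sin²(jπx/L) dx = L/2, ∫sin(jπx/L)·sin(lπx/L) dx = 0; diagonal moments ∫x·sin²(jπx/L) dx = L²/4, ∫x²·sin²(jπx/L) dx = L³·(1/6 − 1/(4j²π²)); cross terms ∫x·sin(jπx/L)·sin(lπx/L) dx = 0 for j + l even and −4jlL²/(π²(j² − l²)²) for j + l odd, ∫x²·sin(jπx/L)·sin(lπx/L) dx = (−1)^(j+l)·4jlL³/(π²(j² − l²)²); higher powers the same way via product-to-sum and parts.
State is unnormalized: ∫|ψ|² dx = 12.269, and ∫ψ*·x⁴·ψ dx = 1480.3, so ⟨x⁴⟩ = 1480.3 / 12.269.
⟨x⁴⟩ = 120.65.

121.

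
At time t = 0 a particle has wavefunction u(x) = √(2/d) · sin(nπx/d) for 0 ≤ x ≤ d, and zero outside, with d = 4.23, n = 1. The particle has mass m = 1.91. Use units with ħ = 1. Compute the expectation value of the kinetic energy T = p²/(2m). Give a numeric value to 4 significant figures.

0.1444

T = −(ħ²/2m) d²/dx², so ⟨T⟩ = −(ħ²/2m) ∫ u*·u'' dx; with m = 1.91.
d/dx sin(nπx/d) = (nπ/d)·cos(nπx/d) and d²/dx² sin(nπx/d) = −(nπ/d)²·sin(nπx/d); on 0 ≤ x ≤ d, ∫sin²(nπx/d) dx = d/2 and ∫sin(nπx/d)·cos(nπx/d) dx = 0.
⟨T⟩ = 0.14440.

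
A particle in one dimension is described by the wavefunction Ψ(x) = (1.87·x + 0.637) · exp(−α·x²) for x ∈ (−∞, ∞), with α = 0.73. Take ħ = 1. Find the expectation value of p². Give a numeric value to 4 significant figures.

p² Ψ = −ħ² d²Ψ/dx²; ⟨p²⟩ = −ħ² ∫ Ψ*·Ψ'' dx / ∫|Ψ|² dx.
Expand each integrand as polynomial × e^(−2αx²) and use ∫x^(2j)·e^(−2αx²) dx = (2j−1)!!/(4α)^j · √(π/(2α)), odd powers → 0; here √(π/(2α)) = 1.4669. Differentiate with the product rule, d/dx e^(−αx²) = −2αx·e^(−αx²).
State is unnormalized: ∫|Ψ|² dx = 2.3519, and ∫Ψ*·(−ħ² Ψ'') dx = 4.2817, so ⟨p²⟩ = 4.2817 / 2.3519.
⟨p²⟩ = 1.8205.

1.821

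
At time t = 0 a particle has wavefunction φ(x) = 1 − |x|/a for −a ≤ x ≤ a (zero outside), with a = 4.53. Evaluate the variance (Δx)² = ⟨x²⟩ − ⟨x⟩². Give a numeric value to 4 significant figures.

2.052

Compute ⟨x⟩ and ⟨x²⟩ separately, then (Δx)² = ⟨x²⟩ − ⟨x⟩².
φ is even, so ∫ over [−a, a] = 2∫₀ᵃ with φ = 1 − x/a there: ∫₀ᵃ (1 − x/a)² dx = a/3, ∫₀ᵃ x²(1 − x/a)² dx = a³/30, ∫₀ᵃ x⁴(1 − x/a)² dx = a⁵/105.
Normalization: ∫|φ|² dx = 3.0200.
⟨x⟩ = 0.0000 and ⟨x²⟩ = 2.0521.
(Δx)² = 2.0521 − (0.0000)² = 2.0521.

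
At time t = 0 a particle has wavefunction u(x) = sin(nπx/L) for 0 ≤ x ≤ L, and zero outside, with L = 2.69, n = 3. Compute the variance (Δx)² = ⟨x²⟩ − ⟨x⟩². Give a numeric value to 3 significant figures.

Compute ⟨x⟩ and ⟨x²⟩ separately, then (Δx)² = ⟨x²⟩ − ⟨x⟩².
With sin²θ = (1 − cos2θ)/2 on 0 ≤ x ≤ L: ∫sin²(nπx/L) dx = L/2, ∫x·sin²(nπx/L) dx = L²/4, ∫x²·sin²(nπx/L) dx = L³·(1/6 − 1/(4n²π²)); higher powers xᵏ the same way, integrating xᵏ·cos(2nπx/L) by parts.
Normalization: ∫|u|² dx = 1.3450.
⟨x⟩ = 1.3450 and ⟨x²⟩ = 2.3713.
(Δx)² = 2.3713 − (1.3450)² = 0.56228.

0.562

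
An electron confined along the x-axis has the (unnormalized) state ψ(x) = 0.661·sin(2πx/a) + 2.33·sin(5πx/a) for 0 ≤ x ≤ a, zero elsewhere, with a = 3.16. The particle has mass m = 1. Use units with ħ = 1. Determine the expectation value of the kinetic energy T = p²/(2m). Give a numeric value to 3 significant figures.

11.6

T = −(ħ²/2m) d²/dx², so ⟨T⟩ = −(ħ²/2m) ∫ ψ*·ψ'' dx / ∫|ψ|² dx; with m = 1.
d²/dx² sin(jπx/a) = −(jπ/a)²·sin(jπx/a); on 0 ≤ x ≤ a, ∫sin²(jπx/a) dx = a/2 and ∫sin(jπx/a)·sin(lπx/a) dx = 0 for j ≠ l, so only diagonal terms survive in ∫|ψ|² and ∫ψ·ψ″; ∫ψ·ψ′ dx = [ψ²/2] between the walls = 0.
State is unnormalized: ∫|ψ|² dx = 9.2680, and ∫ψ*·(−ħ²/2m · ψ'') dx = 107.34, so ⟨T⟩ = 107.34 / 9.2680.
⟨T⟩ = 11.582.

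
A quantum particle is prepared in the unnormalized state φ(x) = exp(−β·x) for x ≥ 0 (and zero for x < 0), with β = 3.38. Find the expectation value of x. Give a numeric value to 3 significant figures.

0.148

⟨x⟩ = ∫ x·|φ|² dx / ∫|φ|² dx (integrals over the domain).
Every integrand reduces to terms xʲ·e^(−2βx) on [0, ∞); use ∫₀^∞ xʲ·e^(−2βx) dx = j!/(2β)^(j+1).
State is unnormalized: ∫|φ|² dx = 0.14793, and ∫φ*·x·φ dx = 0.021883, so ⟨x⟩ = 0.021883 / 0.14793.
⟨x⟩ = 0.14793.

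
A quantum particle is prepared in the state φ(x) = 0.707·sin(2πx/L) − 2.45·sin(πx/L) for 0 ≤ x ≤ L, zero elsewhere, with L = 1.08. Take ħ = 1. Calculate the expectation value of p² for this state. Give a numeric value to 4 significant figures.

p² φ = −ħ² d²φ/dx²; ⟨p²⟩ = −ħ² ∫ φ*·φ'' dx / ∫|φ|² dx.
d²/dx² sin(jπx/L) = −(jπ/L)²·sin(jπx/L); on 0 ≤ x ≤ L, ∫sin²(jπx/L) dx = L/2 and ∫sin(jπx/L)·sin(lπx/L) dx = 0 for j ≠ l, so only diagonal terms survive in ∫|φ|² and ∫φ·φ″; ∫φ·φ′ dx = [φ²/2] between the walls = 0.
State is unnormalized: ∫|φ|² dx = 3.5113, and ∫φ*·(−ħ² φ'') dx = 36.563, so ⟨p²⟩ = 36.563 / 3.5113.
⟨p²⟩ = 10.413.

10.41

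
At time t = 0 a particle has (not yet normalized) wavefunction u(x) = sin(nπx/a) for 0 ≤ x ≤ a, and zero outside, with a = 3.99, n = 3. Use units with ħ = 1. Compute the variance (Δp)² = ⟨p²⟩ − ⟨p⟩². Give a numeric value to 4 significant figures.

5.580

Compute ⟨p⟩ and ⟨p²⟩ separately; (Δp)² = ⟨p²⟩ − ⟨p⟩².
d/dx sin(nπx/a) = (nπ/a)·cos(nπx/a) and d²/dx² sin(nπx/a) = −(nπ/a)²·sin(nπx/a); on 0 ≤ x ≤ a, ∫sin²(nπx/a) dx = a/2 and ∫sin(nπx/a)·cos(nπx/a) dx = 0.
Normalization: ∫|u|² dx = 1.9950.
⟨p⟩ = 0.0000 and ⟨p²⟩ = 5.5795.
(Δp)² = 5.5795 − (0.0000)² = 5.5795.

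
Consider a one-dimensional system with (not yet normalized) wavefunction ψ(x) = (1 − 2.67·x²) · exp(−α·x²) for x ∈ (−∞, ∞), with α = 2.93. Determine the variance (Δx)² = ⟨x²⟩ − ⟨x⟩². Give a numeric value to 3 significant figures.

0.0502

Compute ⟨x⟩ and ⟨x²⟩ separately, then (Δx)² = ⟨x²⟩ − ⟨x⟩².
Expand each integrand as polynomial × e^(−2αx²) and use ∫x^(2j)·e^(−2αx²) dx = (2j−1)!!/(4α)^j · √(π/(2α)), odd powers → 0; here √(π/(2α)) = 0.73219.
Normalization: ∫|ψ|² dx = 0.51259.
⟨x⟩ = 0.0000 and ⟨x²⟩ = 0.050166.
(Δx)² = 0.050166 − (0.0000)² = 0.050166.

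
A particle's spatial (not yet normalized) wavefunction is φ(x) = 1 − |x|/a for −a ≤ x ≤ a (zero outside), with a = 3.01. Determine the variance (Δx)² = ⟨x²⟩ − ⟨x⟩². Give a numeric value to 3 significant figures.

Compute ⟨x⟩ and ⟨x²⟩ separately, then (Δx)² = ⟨x²⟩ − ⟨x⟩².
φ is even, so ∫ over [−a, a] = 2∫₀ᵃ with φ = 1 − x/a there: ∫₀ᵃ (1 − x/a)² dx = a/3, ∫₀ᵃ x²(1 − x/a)² dx = a³/30, ∫₀ᵃ x⁴(1 − x/a)² dx = a⁵/105.
Normalization: ∫|φ|² dx = 2.0067.
⟨x⟩ = 0.0000 and ⟨x²⟩ = 0.90601.
(Δx)² = 0.90601 − (0.0000)² = 0.90601.

0.906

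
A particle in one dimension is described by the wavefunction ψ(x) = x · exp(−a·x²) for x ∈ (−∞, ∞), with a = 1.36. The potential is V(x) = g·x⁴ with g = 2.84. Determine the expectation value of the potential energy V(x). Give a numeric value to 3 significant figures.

1.44

⟨V⟩ = ∫ V(x)·|ψ|² dx / ∫|ψ|² dx.
Expand each integrand as polynomial × e^(−2ax²) and use ∫x^(2j)·e^(−2ax²) dx = (2j−1)!!/(4a)^j · √(π/(2a)), odd powers → 0; here √(π/(2a)) = 1.0747.
State is unnormalized: ∫|ψ|² dx = 0.19756, and ∫ψ*·V(x)·ψ dx = 0.28438, so ⟨V⟩ = 0.28438 / 0.19756.
⟨V⟩ = 1.4395.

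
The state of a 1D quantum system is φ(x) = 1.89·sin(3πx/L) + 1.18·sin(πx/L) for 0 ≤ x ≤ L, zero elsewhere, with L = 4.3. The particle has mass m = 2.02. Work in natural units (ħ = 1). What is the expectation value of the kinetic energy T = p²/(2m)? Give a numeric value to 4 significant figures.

0.8927

T = −(ħ²/2m) d²/dx², so ⟨T⟩ = −(ħ²/2m) ∫ φ*·φ'' dx / ∫|φ|² dx; with m = 2.02.
d²/dx² sin(jπx/L) = −(jπ/L)²·sin(jπx/L); on 0 ≤ x ≤ L, ∫sin²(jπx/L) dx = L/2 and ∫sin(jπx/L)·sin(lπx/L) dx = 0 for j ≠ l, so only diagonal terms survive in ∫|φ|² and ∫φ·φ″; ∫φ·φ′ dx = [φ²/2] between the walls = 0.
State is unnormalized: ∫|φ|² dx = 10.674, and ∫φ*·(−ħ²/2m · φ'') dx = 9.5280, so ⟨T⟩ = 9.5280 / 10.674.
⟨T⟩ = 0.89266.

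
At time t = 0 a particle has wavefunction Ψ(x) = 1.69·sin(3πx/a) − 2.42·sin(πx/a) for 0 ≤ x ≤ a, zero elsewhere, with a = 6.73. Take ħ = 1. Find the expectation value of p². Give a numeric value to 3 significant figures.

0.789

p² Ψ = −ħ² d²Ψ/dx²; ⟨p²⟩ = −ħ² ∫ Ψ*·Ψ'' dx / ∫|Ψ|² dx.
d²/dx² sin(jπx/a) = −(jπ/a)²·sin(jπx/a); on 0 ≤ x ≤ a, ∫sin²(jπx/a) dx = a/2 and ∫sin(jπx/a)·sin(lπx/a) dx = 0 for j ≠ l, so only diagonal terms survive in ∫|Ψ|² and ∫Ψ·Ψ″; ∫Ψ·Ψ′ dx = [Ψ²/2] between the walls = 0.
State is unnormalized: ∫|Ψ|² dx = 29.318, and ∫Ψ*·(−ħ² Ψ'') dx = 23.142, so ⟨p²⟩ = 23.142 / 29.318.
⟨p²⟩ = 0.78937.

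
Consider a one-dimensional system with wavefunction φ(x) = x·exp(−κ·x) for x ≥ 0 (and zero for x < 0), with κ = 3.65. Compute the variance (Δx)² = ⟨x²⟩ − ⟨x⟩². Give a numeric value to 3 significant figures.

Compute ⟨x⟩ and ⟨x²⟩ separately, then (Δx)² = ⟨x²⟩ − ⟨x⟩².
Every integrand reduces to terms xʲ·e^(−2κx) on [0, ∞); use ∫₀^∞ xʲ·e^(−2κx) dx = j!/(2κ)^(j+1).
Normalization: ∫|φ|² dx = 0.0051412.
⟨x⟩ = 0.41096 and ⟨x²⟩ = 0.22518.
(Δx)² = 0.22518 − (0.41096)² = 0.056296.

0.0563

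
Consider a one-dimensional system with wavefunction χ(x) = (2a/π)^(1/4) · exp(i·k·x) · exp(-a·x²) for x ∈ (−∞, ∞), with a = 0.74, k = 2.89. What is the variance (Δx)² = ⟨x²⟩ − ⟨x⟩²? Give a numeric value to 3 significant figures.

Compute ⟨x⟩ and ⟨x²⟩ separately, then (Δx)² = ⟨x²⟩ − ⟨x⟩².
Gaussian moments: ∫x^(2j)·e^(−2ax²) dx = (2j−1)!!/(4a)^j · √(π/(2a)), odd powers integrate to 0; here √(π/(2a)) = 1.4569.
⟨x⟩ = 0.0000 and ⟨x²⟩ = 0.33784.
(Δx)² = 0.33784 − (0.0000)² = 0.33784.

0.338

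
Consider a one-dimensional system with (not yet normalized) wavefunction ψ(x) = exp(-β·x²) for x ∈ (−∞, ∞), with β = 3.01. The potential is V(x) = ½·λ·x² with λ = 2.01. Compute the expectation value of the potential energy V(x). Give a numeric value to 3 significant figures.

0.0835

⟨V⟩ = ∫ V(x)·|ψ|² dx / ∫|ψ|² dx.
Gaussian moments: ∫x^(2j)·e^(−2βx²) dx = (2j−1)!!/(4β)^j · √(π/(2β)), odd powers integrate to 0; here √(π/(2β)) = 0.72240.
State is unnormalized: ∫|ψ|² dx = 0.72240, and ∫ψ*·V(x)·ψ dx = 0.060300, so ⟨V⟩ = 0.060300 / 0.72240.
⟨V⟩ = 0.083472.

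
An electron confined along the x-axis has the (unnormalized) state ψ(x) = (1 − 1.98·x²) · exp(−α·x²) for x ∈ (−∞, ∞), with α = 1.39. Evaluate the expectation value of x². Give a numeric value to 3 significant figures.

0.206

⟨x²⟩ = ∫ x²·|ψ|² dx / ∫|ψ|² dx (integrals over the domain).
Expand each integrand as polynomial × e^(−2αx²) and use ∫x^(2j)·e^(−2αx²) dx = (2j−1)!!/(4α)^j · √(π/(2α)), odd powers → 0; here √(π/(2α)) = 1.0630.
State is unnormalized: ∫|ψ|² dx = 0.71035, and ∫ψ*·x²·ψ dx = 0.14638, so ⟨x²⟩ = 0.14638 / 0.71035.
⟨x²⟩ = 0.20606.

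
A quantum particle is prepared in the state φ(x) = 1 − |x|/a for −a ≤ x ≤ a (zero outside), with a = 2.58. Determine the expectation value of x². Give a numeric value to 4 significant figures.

⟨x²⟩ = ∫ x²·|φ|² dx / ∫|φ|² dx (integrals over the domain).
φ is even, so ∫ over [−a, a] = 2∫₀ᵃ with φ = 1 − x/a there: ∫₀ᵃ (1 − x/a)² dx = a/3, ∫₀ᵃ x²(1 − x/a)² dx = a³/30, ∫₀ᵃ x⁴(1 − x/a)² dx = a⁵/105.
State is unnormalized: ∫|φ|² dx = 1.7200, and ∫φ*·x²·φ dx = 1.1449, so ⟨x²⟩ = 1.1449 / 1.7200.
⟨x²⟩ = 0.66564.

0.6656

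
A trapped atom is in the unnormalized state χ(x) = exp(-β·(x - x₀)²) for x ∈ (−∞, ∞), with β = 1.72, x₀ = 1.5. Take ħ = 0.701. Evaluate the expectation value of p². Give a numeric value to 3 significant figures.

0.845

p² χ = −ħ² d²χ/dx²; ⟨p²⟩ = −ħ² ∫ χ*·χ'' dx / ∫|χ|² dx.
Gaussian moments (u = x − x₀): ∫u^(2j)·e^(−2βu²) du = (2j−1)!!/(4β)^j · √(π/(2β)), odd powers integrate to 0; here √(π/(2β)) = 0.95564. Derivatives: d/dx e^(−βu²) = −2βu·e^(−βu²), d²/dx² e^(−βu²) = (4β²u² − 2β)·e^(−βu²).
State is unnormalized: ∫|χ|² dx = 0.95564, and ∫χ*·(−ħ² χ'') dx = 0.80772, so ⟨p²⟩ = 0.80772 / 0.95564.
⟨p²⟩ = 0.84521.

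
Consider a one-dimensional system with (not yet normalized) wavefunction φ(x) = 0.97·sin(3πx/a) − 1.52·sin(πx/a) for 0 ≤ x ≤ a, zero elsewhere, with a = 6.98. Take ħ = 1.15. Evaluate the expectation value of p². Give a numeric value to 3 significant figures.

p² φ = −ħ² d²φ/dx²; ⟨p²⟩ = −ħ² ∫ φ*·φ'' dx / ∫|φ|² dx.
d²/dx² sin(jπx/a) = −(jπ/a)²·sin(jπx/a); on 0 ≤ x ≤ a, ∫sin²(jπx/a) dx = a/2 and ∫sin(jπx/a)·sin(lπx/a) dx = 0 for j ≠ l, so only diagonal terms survive in ∫|φ|² and ∫φ·φ″; ∫φ·φ′ dx = [φ²/2] between the walls = 0.
State is unnormalized: ∫|φ|² dx = 11.347, and ∫φ*·(−ħ² φ'') dx = 10.078, so ⟨p²⟩ = 10.078 / 11.347.
⟨p²⟩ = 0.88815.

0.888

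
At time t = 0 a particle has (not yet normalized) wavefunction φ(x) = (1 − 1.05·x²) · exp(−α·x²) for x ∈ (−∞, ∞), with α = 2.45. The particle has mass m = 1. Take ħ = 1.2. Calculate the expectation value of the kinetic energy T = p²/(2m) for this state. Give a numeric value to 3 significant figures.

2.78

T = −(ħ²/2m) d²/dx², so ⟨T⟩ = −(ħ²/2m) ∫ φ*·φ'' dx / ∫|φ|² dx; with m = 1.
Expand each integrand as polynomial × e^(−2αx²) and use ∫x^(2j)·e^(−2αx²) dx = (2j−1)!!/(4α)^j · √(π/(2α)), odd powers → 0; here √(π/(2α)) = 0.80071. Differentiate with the product rule, d/dx e^(−αx²) = −2αx·e^(−αx²).
State is unnormalized: ∫|φ|² dx = 0.65671, and ∫φ*·(−ħ²/2m · φ'') dx = 1.8286, so ⟨T⟩ = 1.8286 / 0.65671.
⟨T⟩ = 2.7845.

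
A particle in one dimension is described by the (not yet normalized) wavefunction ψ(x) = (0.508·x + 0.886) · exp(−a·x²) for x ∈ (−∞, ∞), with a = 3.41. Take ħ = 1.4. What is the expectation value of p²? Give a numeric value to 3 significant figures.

p² ψ = −ħ² d²ψ/dx²; ⟨p²⟩ = −ħ² ∫ ψ*·ψ'' dx / ∫|ψ|² dx.
Expand each integrand as polynomial × e^(−2ax²) and use ∫x^(2j)·e^(−2ax²) dx = (2j−1)!!/(4a)^j · √(π/(2a)), odd powers → 0; here √(π/(2a)) = 0.67871. Differentiate with the product rule, d/dx e^(−ax²) = −2ax·e^(−ax²).
State is unnormalized: ∫|ψ|² dx = 0.54562, and ∫ψ*·(−ħ² ψ'') dx = 3.8184, so ⟨p²⟩ = 3.8184 / 0.54562.
⟨p²⟩ = 6.9982.

7.00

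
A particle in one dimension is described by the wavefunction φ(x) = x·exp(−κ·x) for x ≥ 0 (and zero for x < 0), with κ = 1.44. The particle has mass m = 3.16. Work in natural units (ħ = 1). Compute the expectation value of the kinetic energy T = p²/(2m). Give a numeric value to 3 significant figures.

T = −(ħ²/2m) d²/dx², so ⟨T⟩ = −(ħ²/2m) ∫ φ*·φ'' dx / ∫|φ|² dx; with m = 3.16.
Differentiate x·exp(−κ·x) with the product rule; every integrand then reduces to terms xʲ·e^(−2κx) on [0, ∞), with ∫₀^∞ xʲ·e^(−2κx) dx = j!/(2κ)^(j+1).
State is unnormalized: ∫|φ|² dx = 0.083724, and ∫φ*·(−ħ²/2m · φ'') dx = 0.027470, so ⟨T⟩ = 0.027470 / 0.083724.
⟨T⟩ = 0.32810.

0.328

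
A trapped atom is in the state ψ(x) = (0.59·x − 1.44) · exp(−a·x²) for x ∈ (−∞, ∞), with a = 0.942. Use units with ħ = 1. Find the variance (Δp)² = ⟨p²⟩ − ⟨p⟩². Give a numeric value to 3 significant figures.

1.02

Compute ⟨p⟩ and ⟨p²⟩ separately; (Δp)² = ⟨p²⟩ − ⟨p⟩².
Expand each integrand as polynomial × e^(−2ax²) and use ∫x^(2j)·e^(−2ax²) dx = (2j−1)!!/(4a)^j · √(π/(2a)), odd powers → 0; here √(π/(2a)) = 1.2913. Differentiate with the product rule, d/dx e^(−ax²) = −2ax·e^(−ax²).
Normalization: ∫|ψ|² dx = 2.7970.
⟨p⟩ = 0.0000 and ⟨p²⟩ = 1.0224.
(Δp)² = 1.0224 − (0.0000)² = 1.0224.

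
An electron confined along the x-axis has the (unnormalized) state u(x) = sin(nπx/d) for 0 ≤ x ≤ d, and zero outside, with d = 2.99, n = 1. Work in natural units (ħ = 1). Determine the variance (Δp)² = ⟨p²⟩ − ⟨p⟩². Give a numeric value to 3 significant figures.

Compute ⟨p⟩ and ⟨p²⟩ separately; (Δp)² = ⟨p²⟩ − ⟨p⟩².
d/dx sin(nπx/d) = (nπ/d)·cos(nπx/d) and d²/dx² sin(nπx/d) = −(nπ/d)²·sin(nπx/d); on 0 ≤ x ≤ d, ∫sin²(nπx/d) dx = d/2 and ∫sin(nπx/d)·cos(nπx/d) dx = 0.
Normalization: ∫|u|² dx = 1.4950.
⟨p⟩ = 0.0000 and ⟨p²⟩ = 1.1040.
(Δp)² = 1.1040 − (0.0000)² = 1.1040.

1.10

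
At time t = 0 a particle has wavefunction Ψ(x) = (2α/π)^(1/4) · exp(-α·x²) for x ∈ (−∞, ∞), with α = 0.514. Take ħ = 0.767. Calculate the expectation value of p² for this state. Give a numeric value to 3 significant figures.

p² Ψ = −ħ² d²Ψ/dx²; ⟨p²⟩ = −ħ² ∫ Ψ*·Ψ'' dx.
Gaussian moments: ∫x^(2j)·e^(−2αx²) dx = (2j−1)!!/(4α)^j · √(π/(2α)), odd powers integrate to 0; here √(π/(2α)) = 1.7481. Derivatives: d/dx e^(−αx²) = −2αx·e^(−αx²), d²/dx² e^(−αx²) = (4α²x² − 2α)·e^(−αx²).
⟨p²⟩ = 0.30238.

0.302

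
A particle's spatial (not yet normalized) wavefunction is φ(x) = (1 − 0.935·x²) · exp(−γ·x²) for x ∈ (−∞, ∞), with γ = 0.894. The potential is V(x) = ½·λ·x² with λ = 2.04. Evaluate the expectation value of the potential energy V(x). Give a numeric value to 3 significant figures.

0.191

⟨V⟩ = ∫ V(x)·|φ|² dx / ∫|φ|² dx.
Expand each integrand as polynomial × e^(−2γx²) and use ∫x^(2j)·e^(−2γx²) dx = (2j−1)!!/(4γ)^j · √(π/(2γ)), odd powers → 0; here √(π/(2γ)) = 1.3255.
State is unnormalized: ∫|φ|² dx = 0.90423, and ∫φ*·V(x)·φ dx = 0.17266, so ⟨V⟩ = 0.17266 / 0.90423.
⟨V⟩ = 0.19095.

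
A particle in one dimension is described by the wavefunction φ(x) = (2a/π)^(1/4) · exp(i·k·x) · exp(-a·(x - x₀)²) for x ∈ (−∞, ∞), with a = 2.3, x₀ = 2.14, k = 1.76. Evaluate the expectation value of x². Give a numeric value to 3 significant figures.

4.69

⟨x²⟩ = ∫ x²·|φ|² dx (integrals over the domain).
Gaussian moments (u = x − x₀): ∫u^(2j)·e^(−2au²) du = (2j−1)!!/(4a)^j · √(π/(2a)), odd powers integrate to 0; here √(π/(2a)) = 0.82641.
⟨x²⟩ = 4.6883.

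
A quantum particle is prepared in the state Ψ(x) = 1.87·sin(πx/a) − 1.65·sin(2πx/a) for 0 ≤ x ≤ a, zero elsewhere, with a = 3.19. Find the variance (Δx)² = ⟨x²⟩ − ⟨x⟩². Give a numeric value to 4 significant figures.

Compute ⟨x⟩ and ⟨x²⟩ separately, then (Δx)² = ⟨x²⟩ − ⟨x⟩².
On 0 ≤ x ≤ a (j ≠ l): ∫sin²(jπx/a) dx = a/2, ∫sin(jπx/a)·sin(lπx/a) dx = 0; diagonal moments ∫x·sin²(jπx/a) dx = a²/4, ∫x²·sin²(jπx/a) dx = a³·(1/6 − 1/(4j²π²)); cross terms ∫x·sin(jπx/a)·sin(lπx/a) dx = 0 for j + l even and −4jla²/(π²(j² − l²)²) for j + l odd, ∫x²·sin(jπx/a)·sin(lπx/a) dx = (−1)^(j+l)·4jla³/(π²(j² − l²)²); higher powers the same way via product-to-sum and parts.
Normalization: ∫|Ψ|² dx = 9.9199.
⟨x⟩ = 2.1651 and ⟨x²⟩ = 4.8645.
(Δx)² = 4.8645 − (2.1651)² = 0.17668.

0.1767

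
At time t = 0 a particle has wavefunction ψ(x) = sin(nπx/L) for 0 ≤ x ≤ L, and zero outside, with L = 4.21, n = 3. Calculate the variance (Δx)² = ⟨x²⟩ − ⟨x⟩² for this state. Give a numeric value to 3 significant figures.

1.38

Compute ⟨x⟩ and ⟨x²⟩ separately, then (Δx)² = ⟨x²⟩ − ⟨x⟩².
With sin²θ = (1 − cos2θ)/2 on 0 ≤ x ≤ L: ∫sin²(nπx/L) dx = L/2, ∫x·sin²(nπx/L) dx = L²/4, ∫x²·sin²(nπx/L) dx = L³·(1/6 − 1/(4n²π²)); higher powers xᵏ the same way, integrating xᵏ·cos(2nπx/L) by parts.
Normalization: ∫|ψ|² dx = 2.1050.
⟨x⟩ = 2.1050 and ⟨x²⟩ = 5.8083.
(Δx)² = 5.8083 − (2.1050)² = 1.3772.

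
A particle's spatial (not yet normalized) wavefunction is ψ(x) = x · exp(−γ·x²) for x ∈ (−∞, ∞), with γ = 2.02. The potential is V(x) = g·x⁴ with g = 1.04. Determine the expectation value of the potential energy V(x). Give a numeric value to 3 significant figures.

⟨V⟩ = ∫ V(x)·|ψ|² dx / ∫|ψ|² dx.
Expand each integrand as polynomial × e^(−2γx²) and use ∫x^(2j)·e^(−2γx²) dx = (2j−1)!!/(4γ)^j · √(π/(2γ)), odd powers → 0; here √(π/(2γ)) = 0.88183.
State is unnormalized: ∫|ψ|² dx = 0.10914, and ∫ψ*·V(x)·ψ dx = 0.026078, so ⟨V⟩ = 0.026078 / 0.10914.
⟨V⟩ = 0.23895.

0.239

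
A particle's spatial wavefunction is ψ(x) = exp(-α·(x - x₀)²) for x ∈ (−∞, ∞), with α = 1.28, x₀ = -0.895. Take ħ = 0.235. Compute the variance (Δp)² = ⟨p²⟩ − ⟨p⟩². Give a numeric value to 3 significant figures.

0.0707

Compute ⟨p⟩ and ⟨p²⟩ separately; (Δp)² = ⟨p²⟩ − ⟨p⟩².
Gaussian moments (u = x − x₀): ∫u^(2j)·e^(−2αu²) du = (2j−1)!!/(4α)^j · √(π/(2α)), odd powers integrate to 0; here √(π/(2α)) = 1.1078. Derivatives: d/dx e^(−αu²) = −2αu·e^(−αu²), d²/dx² e^(−αu²) = (4α²u² − 2α)·e^(−αu²).
Normalization: ∫|ψ|² dx = 1.1078.
⟨p⟩ = 0.0000 and ⟨p²⟩ = 0.070688.
(Δp)² = 0.070688 − (0.0000)² = 0.070688.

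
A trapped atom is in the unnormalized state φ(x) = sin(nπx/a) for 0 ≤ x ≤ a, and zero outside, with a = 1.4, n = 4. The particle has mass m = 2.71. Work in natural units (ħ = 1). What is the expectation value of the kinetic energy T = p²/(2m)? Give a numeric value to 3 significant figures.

T = −(ħ²/2m) d²/dx², so ⟨T⟩ = −(ħ²/2m) ∫ φ*·φ'' dx / ∫|φ|² dx; with m = 2.71.
d/dx sin(nπx/a) = (nπ/a)·cos(nπx/a) and d²/dx² sin(nπx/a) = −(nπ/a)²·sin(nπx/a); on 0 ≤ x ≤ a, ∫sin²(nπx/a) dx = a/2 and ∫sin(nπx/a)·cos(nπx/a) dx = 0.
State is unnormalized: ∫|φ|² dx = 0.70000, and ∫φ*·(−ħ²/2m · φ'') dx = 10.405, so ⟨T⟩ = 10.405 / 0.70000.
⟨T⟩ = 14.865.

14.9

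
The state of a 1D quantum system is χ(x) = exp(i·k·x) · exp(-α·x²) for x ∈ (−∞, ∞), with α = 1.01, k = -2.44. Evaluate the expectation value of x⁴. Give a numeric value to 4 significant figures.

0.1838

⟨x⁴⟩ = ∫ x⁴·|χ|² dx / ∫|χ|² dx (integrals over the domain).
Gaussian moments: ∫x^(2j)·e^(−2αx²) dx = (2j−1)!!/(4α)^j · √(π/(2α)), odd powers integrate to 0; here √(π/(2α)) = 1.2471.
State is unnormalized: ∫|χ|² dx = 1.2471, and ∫χ*·x⁴·χ dx = 0.22922, so ⟨x⁴⟩ = 0.22922 / 1.2471.
⟨x⁴⟩ = 0.18381.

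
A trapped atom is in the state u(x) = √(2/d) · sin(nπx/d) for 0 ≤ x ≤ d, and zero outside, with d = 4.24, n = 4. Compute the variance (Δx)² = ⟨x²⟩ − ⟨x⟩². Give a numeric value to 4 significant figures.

1.441

Compute ⟨x⟩ and ⟨x²⟩ separately, then (Δx)² = ⟨x²⟩ − ⟨x⟩².
With sin²θ = (1 − cos2θ)/2 on 0 ≤ x ≤ d: ∫sin²(nπx/d) dx = d/2, ∫x·sin²(nπx/d) dx = d²/4, ∫x²·sin²(nπx/d) dx = d³·(1/6 − 1/(4n²π²)); higher powers xᵏ the same way, integrating xᵏ·cos(2nπx/d) by parts.
⟨x⟩ = 2.1200 and ⟨x²⟩ = 5.9356.
(Δx)² = 5.9356 − (2.1200)² = 1.4412.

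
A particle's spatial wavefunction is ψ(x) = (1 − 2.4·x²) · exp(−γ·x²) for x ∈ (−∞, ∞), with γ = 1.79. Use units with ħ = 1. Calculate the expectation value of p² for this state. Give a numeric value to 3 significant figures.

6.60

p² ψ = −ħ² d²ψ/dx²; ⟨p²⟩ = −ħ² ∫ ψ*·ψ'' dx / ∫|ψ|² dx.
Expand each integrand as polynomial × e^(−2γx²) and use ∫x^(2j)·e^(−2γx²) dx = (2j−1)!!/(4γ)^j · √(π/(2γ)), odd powers → 0; here √(π/(2γ)) = 0.93677. Differentiate with the product rule, d/dx e^(−γx²) = −2γx·e^(−γx²).
State is unnormalized: ∫|ψ|² dx = 0.62452, and ∫ψ*·(−ħ² ψ'') dx = 4.1198, so ⟨p²⟩ = 4.1198 / 0.62452.
⟨p²⟩ = 6.5966.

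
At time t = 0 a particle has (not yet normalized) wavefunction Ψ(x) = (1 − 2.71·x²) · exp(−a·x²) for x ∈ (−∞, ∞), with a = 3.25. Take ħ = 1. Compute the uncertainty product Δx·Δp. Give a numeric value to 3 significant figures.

Δx = √(⟨x²⟩−⟨x⟩²), Δp = √(⟨p²⟩−⟨p⟩²).
Expand each integrand as polynomial × e^(−2ax²) and use ∫x^(2j)·e^(−2ax²) dx = (2j−1)!!/(4a)^j · √(π/(2a)), odd powers → 0; here √(π/(2a)) = 0.69521. Differentiate with the product rule, d/dx e^(−ax²) = −2ax·e^(−ax²).
Normalization: ∫|Ψ|² dx = 0.49600.
⟨x⟩ = 0.0000, ⟨x²⟩ = 0.043243 ⇒ Δx = 0.20795.
⟨p⟩ = 0.0000, ⟨p²⟩ = 7.8403 ⇒ Δp = 2.8001.
Δx·Δp = 0.58227.

0.582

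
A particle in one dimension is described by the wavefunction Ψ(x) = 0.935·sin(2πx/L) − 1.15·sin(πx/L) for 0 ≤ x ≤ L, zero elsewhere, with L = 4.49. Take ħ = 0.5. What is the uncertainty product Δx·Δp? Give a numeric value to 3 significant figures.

Δx = √(⟨x²⟩−⟨x⟩²), Δp = √(⟨p²⟩−⟨p⟩²).
On 0 ≤ x ≤ L (j ≠ l): ∫sin²(jπx/L) dx = L/2, ∫sin(jπx/L)·sin(lπx/L) dx = 0; diagonal moments ∫x·sin²(jπx/L) dx = L²/4, ∫x²·sin²(jπx/L) dx = L³·(1/6 − 1/(4j²π²)); cross terms ∫x·sin(jπx/L)·sin(lπx/L) dx = 0 for j + l even and −4jlL²/(π²(j² − l²)²) for j + l odd, ∫x²·sin(jπx/L)·sin(lπx/L) dx = (−1)^(j+l)·4jlL³/(π²(j² − l²)²); higher powers the same way via product-to-sum and parts. d²/dx² sin(jπx/L) = −(jπ/L)²·sin(jπx/L); on 0 ≤ x ≤ L, ∫sin²(jπx/L) dx = L/2 and ∫sin(jπx/L)·sin(lπx/L) dx = 0 for j ≠ l, so only diagonal terms survive in ∫|Ψ|² and ∫Ψ·Ψ″; ∫Ψ·Ψ′ dx = [Ψ²/2] between the walls = 0.
Normalization: ∫|Ψ|² dx = 4.9316.
⟨x⟩ = 3.0367, ⟨x²⟩ = 9.5585 ⇒ Δx = 0.58022.
⟨p⟩ = 0.0000, ⟨p²⟩ = 0.26851 ⇒ Δp = 0.51818.
Δx·Δp = 0.30066.

0.301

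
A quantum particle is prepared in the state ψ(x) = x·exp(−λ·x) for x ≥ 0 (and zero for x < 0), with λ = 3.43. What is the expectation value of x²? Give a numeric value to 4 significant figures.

0.2550

⟨x²⟩ = ∫ x²·|ψ|² dx / ∫|ψ|² dx (integrals over the domain).
Every integrand reduces to terms xʲ·e^(−2λx) on [0, ∞); use ∫₀^∞ xʲ·e^(−2λx) dx = j!/(2λ)^(j+1).
State is unnormalized: ∫|ψ|² dx = 0.0061952, and ∫ψ*·x²·ψ dx = 0.0015798, so ⟨x²⟩ = 0.0015798 / 0.0061952.
⟨x²⟩ = 0.25500.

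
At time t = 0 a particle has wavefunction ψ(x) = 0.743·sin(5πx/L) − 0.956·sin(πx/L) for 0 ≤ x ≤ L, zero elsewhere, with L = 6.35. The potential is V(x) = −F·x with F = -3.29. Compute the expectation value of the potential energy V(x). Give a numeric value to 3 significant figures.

⟨V⟩ = ∫ V(x)·|ψ|² dx / ∫|ψ|² dx.
On 0 ≤ x ≤ L (j ≠ l): ∫sin²(jπx/L) dx = L/2, ∫sin(jπx/L)·sin(lπx/L) dx = 0; diagonal moments ∫x·sin²(jπx/L) dx = L²/4, ∫x²·sin²(jπx/L) dx = L³·(1/6 − 1/(4j²π²)); cross terms ∫x·sin(jπx/L)·sin(lπx/L) dx = 0 for j + l even and −4jlL²/(π²(j² − l²)²) for j + l odd, ∫x²·sin(jπx/L)·sin(lπx/L) dx = (−1)^(j+l)·4jlL³/(π²(j² − l²)²); higher powers the same way via product-to-sum and parts.
State is unnormalized: ∫|ψ|² dx = 4.6545, and ∫ψ*·V(x)·ψ dx = 48.620, so ⟨V⟩ = 48.620 / 4.6545.
⟨V⟩ = 10.446.

10.4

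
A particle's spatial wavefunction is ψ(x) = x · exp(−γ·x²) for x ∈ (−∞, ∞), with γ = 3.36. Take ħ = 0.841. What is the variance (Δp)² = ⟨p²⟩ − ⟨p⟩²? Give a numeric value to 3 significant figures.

Compute ⟨p⟩ and ⟨p²⟩ separately; (Δp)² = ⟨p²⟩ − ⟨p⟩².
Expand each integrand as polynomial × e^(−2γx²) and use ∫x^(2j)·e^(−2γx²) dx = (2j−1)!!/(4γ)^j · √(π/(2γ)), odd powers → 0; here √(π/(2γ)) = 0.68374. Differentiate with the product rule, d/dx e^(−γx²) = −2γx·e^(−γx²).
Normalization: ∫|ψ|² dx = 0.050873.
⟨p⟩ = 0.0000 and ⟨p²⟩ = 7.1294.
(Δp)² = 7.1294 − (0.0000)² = 7.1294.

7.13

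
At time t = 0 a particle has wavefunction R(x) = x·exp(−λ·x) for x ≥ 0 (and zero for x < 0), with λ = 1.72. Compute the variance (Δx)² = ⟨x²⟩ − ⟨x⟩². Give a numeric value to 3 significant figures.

0.254

Compute ⟨x⟩ and ⟨x²⟩ separately, then (Δx)² = ⟨x²⟩ − ⟨x⟩².
Every integrand reduces to terms xʲ·e^(−2λx) on [0, ∞); use ∫₀^∞ xʲ·e^(−2λx) dx = j!/(2λ)^(j+1).
Normalization: ∫|R|² dx = 0.049131.
⟨x⟩ = 0.87209 and ⟨x²⟩ = 1.0141.
(Δx)² = 1.0141 − (0.87209)² = 0.25352.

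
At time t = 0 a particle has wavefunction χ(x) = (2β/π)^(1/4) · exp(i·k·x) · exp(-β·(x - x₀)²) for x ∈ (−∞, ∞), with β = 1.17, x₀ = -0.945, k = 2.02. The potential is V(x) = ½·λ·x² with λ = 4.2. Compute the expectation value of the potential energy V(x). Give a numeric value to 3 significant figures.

2.32

⟨V⟩ = ∫ V(x)·|χ|² dx.
Gaussian moments (u = x − x₀): ∫u^(2j)·e^(−2βu²) du = (2j−1)!!/(4β)^j · √(π/(2β)), odd powers integrate to 0; here √(π/(2β)) = 1.1587.
⟨V⟩ = 2.3241.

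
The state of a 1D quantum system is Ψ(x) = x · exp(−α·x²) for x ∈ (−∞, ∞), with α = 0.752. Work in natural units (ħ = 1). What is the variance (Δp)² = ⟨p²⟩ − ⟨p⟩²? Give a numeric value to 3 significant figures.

2.26

Compute ⟨p⟩ and ⟨p²⟩ separately; (Δp)² = ⟨p²⟩ − ⟨p⟩².
Expand each integrand as polynomial × e^(−2αx²) and use ∫x^(2j)·e^(−2αx²) dx = (2j−1)!!/(4α)^j · √(π/(2α)), odd powers → 0; here √(π/(2α)) = 1.4453. Differentiate with the product rule, d/dx e^(−αx²) = −2αx·e^(−αx²).
Normalization: ∫|Ψ|² dx = 0.48048.
⟨p⟩ = 0.0000 and ⟨p²⟩ = 2.2560.
(Δp)² = 2.2560 − (0.0000)² = 2.2560.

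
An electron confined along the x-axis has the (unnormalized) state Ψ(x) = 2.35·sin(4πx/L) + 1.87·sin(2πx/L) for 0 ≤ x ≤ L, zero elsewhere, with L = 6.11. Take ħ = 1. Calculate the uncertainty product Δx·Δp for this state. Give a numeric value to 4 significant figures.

3.672

Δx = √(⟨x²⟩−⟨x⟩²), Δp = √(⟨p²⟩−⟨p⟩²).
On 0 ≤ x ≤ L (j ≠ l): ∫sin²(jπx/L) dx = L/2, ∫sin(jπx/L)·sin(lπx/L) dx = 0; diagonal moments ∫x·sin²(jπx/L) dx = L²/4, ∫x²·sin²(jπx/L) dx = L³·(1/6 − 1/(4j²π²)); cross terms ∫x·sin(jπx/L)·sin(lπx/L) dx = 0 for j + l even and −4jlL²/(π²(j² − l²)²) for j + l odd, ∫x²·sin(jπx/L)·sin(lπx/L) dx = (−1)^(j+l)·4jlL³/(π²(j² − l²)²); higher powers the same way via product-to-sum and parts. d²/dx² sin(jπx/L) = −(jπ/L)²·sin(jπx/L); on 0 ≤ x ≤ L, ∫sin²(jπx/L) dx = L/2 and ∫sin(jπx/L)·sin(lπx/L) dx = 0 for j ≠ l, so only diagonal terms survive in ∫|Ψ|² and ∫Ψ·Ψ″; ∫Ψ·Ψ′ dx = [Ψ²/2] between the walls = 0.
Normalization: ∫|Ψ|² dx = 27.554.
⟨x⟩ = 3.0550, ⟨x²⟩ = 13.827 ⇒ Δx = 2.1198.
⟨p⟩ = 0.0000, ⟨p²⟩ = 3.0000 ⇒ Δp = 1.7320.
Δx·Δp = 3.6716.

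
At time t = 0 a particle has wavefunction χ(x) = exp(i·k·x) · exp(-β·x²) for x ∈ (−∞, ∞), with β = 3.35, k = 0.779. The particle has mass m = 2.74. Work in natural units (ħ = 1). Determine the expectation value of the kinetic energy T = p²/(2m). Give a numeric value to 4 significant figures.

0.7221

T = −(ħ²/2m) d²/dx², so ⟨T⟩ = −(ħ²/2m) ∫ χ*·χ'' dx / ∫|χ|² dx; with m = 2.74.
Gaussian moments: ∫x^(2j)·e^(−2βx²) dx = (2j−1)!!/(4β)^j · √(π/(2β)), odd powers integrate to 0; here √(π/(2β)) = 0.68476. Derivatives: χ′ = (ik − 2βx)·χ, χ″ = ((ik − 2βx)² − 2β)·χ; the odd-in-x pieces drop out.
State is unnormalized: ∫|χ|² dx = 0.68476, and ∫χ*·(−ħ²/2m · χ'') dx = 0.49443, so ⟨T⟩ = 0.49443 / 0.68476.
⟨T⟩ = 0.72205.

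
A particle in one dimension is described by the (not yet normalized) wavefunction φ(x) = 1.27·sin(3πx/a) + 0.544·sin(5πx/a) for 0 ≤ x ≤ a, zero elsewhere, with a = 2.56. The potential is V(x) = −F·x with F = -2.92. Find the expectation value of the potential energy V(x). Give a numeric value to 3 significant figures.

⟨V⟩ = ∫ V(x)·|φ|² dx / ∫|φ|² dx.
On 0 ≤ x ≤ a (j ≠ l): ∫sin²(jπx/a) dx = a/2, ∫sin(jπx/a)·sin(lπx/a) dx = 0; diagonal moments ∫x·sin²(jπx/a) dx = a²/4, ∫x²·sin²(jπx/a) dx = a³·(1/6 − 1/(4j²π²)); cross terms ∫x·sin(jπx/a)·sin(lπx/a) dx = 0 for j + l even and −4jla²/(π²(j² − l²)²) for j + l odd, ∫x²·sin(jπx/a)·sin(lπx/a) dx = (−1)^(j+l)·4jla³/(π²(j² − l²)²); higher powers the same way via product-to-sum and parts.
State is unnormalized: ∫|φ|² dx = 2.4433, and ∫φ*·V(x)·φ dx = 9.1321, so ⟨V⟩ = 9.1321 / 2.4433.
⟨V⟩ = 3.7376.

3.74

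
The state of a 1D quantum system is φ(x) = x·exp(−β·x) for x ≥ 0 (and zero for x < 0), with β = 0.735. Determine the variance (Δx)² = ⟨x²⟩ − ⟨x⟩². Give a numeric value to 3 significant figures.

Compute ⟨x⟩ and ⟨x²⟩ separately, then (Δx)² = ⟨x²⟩ − ⟨x⟩².
Every integrand reduces to terms xʲ·e^(−2βx) on [0, ∞); use ∫₀^∞ xʲ·e^(−2βx) dx = j!/(2β)^(j+1).
Normalization: ∫|φ|² dx = 0.62962.
⟨x⟩ = 2.0408 and ⟨x²⟩ = 5.5532.
(Δx)² = 5.5532 − (2.0408)² = 1.3883.

1.39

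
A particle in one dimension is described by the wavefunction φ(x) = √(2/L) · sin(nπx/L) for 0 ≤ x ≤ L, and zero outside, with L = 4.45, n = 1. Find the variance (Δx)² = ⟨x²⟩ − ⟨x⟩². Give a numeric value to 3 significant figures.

Compute ⟨x⟩ and ⟨x²⟩ separately, then (Δx)² = ⟨x²⟩ − ⟨x⟩².
With sin²θ = (1 − cos2θ)/2 on 0 ≤ x ≤ L: ∫sin²(nπx/L) dx = L/2, ∫x·sin²(nπx/L) dx = L²/4, ∫x²·sin²(nπx/L) dx = L³·(1/6 − 1/(4n²π²)); higher powers xᵏ the same way, integrating xᵏ·cos(2nπx/L) by parts.
⟨x⟩ = 2.2250 and ⟨x²⟩ = 5.5976.
(Δx)² = 5.5976 − (2.2250)² = 0.64700.

0.647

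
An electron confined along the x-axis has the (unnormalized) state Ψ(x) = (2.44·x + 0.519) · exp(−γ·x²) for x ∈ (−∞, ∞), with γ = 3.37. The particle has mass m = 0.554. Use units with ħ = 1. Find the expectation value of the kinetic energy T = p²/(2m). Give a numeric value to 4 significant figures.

T = −(ħ²/2m) d²/dx², so ⟨T⟩ = −(ħ²/2m) ∫ Ψ*·Ψ'' dx / ∫|Ψ|² dx; with m = 0.554.
Expand each integrand as polynomial × e^(−2γx²) and use ∫x^(2j)·e^(−2γx²) dx = (2j−1)!!/(4γ)^j · √(π/(2γ)), odd powers → 0; here √(π/(2γ)) = 0.68272. Differentiate with the product rule, d/dx e^(−γx²) = −2γx·e^(−γx²).
State is unnormalized: ∫|Ψ|² dx = 0.48543, and ∫Ψ*·(−ħ²/2m · Ψ'') dx = 3.3107, so ⟨T⟩ = 3.3107 / 0.48543.
⟨T⟩ = 6.8201.

6.820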